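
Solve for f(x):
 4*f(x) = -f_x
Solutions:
 f(x) = C1*exp(-4*x)


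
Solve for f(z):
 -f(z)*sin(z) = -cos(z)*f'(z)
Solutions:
 f(z) = C1/cos(z)


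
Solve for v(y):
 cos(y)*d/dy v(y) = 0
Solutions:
 v(y) = C1


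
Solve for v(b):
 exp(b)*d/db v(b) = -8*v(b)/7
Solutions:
 v(b) = C1*exp(8*exp(-b)/7)


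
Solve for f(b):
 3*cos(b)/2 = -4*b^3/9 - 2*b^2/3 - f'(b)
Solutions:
 f(b) = C1 - b^4/9 - 2*b^3/9 - 3*sin(b)/2


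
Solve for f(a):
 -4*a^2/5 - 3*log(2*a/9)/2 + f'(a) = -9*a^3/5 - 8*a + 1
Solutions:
 f(a) = C1 - 9*a^4/20 + 4*a^3/15 - 4*a^2 + 3*a*log(a)/2 - 3*a*log(3) - a/2 + 3*a*log(2)/2


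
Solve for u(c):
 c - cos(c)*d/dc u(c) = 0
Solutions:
 u(c) = C1 + Integral(c/cos(c), c)


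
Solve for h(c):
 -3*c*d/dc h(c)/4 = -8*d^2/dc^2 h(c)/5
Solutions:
 h(c) = C1 + C2*erfi(sqrt(15)*c/8)


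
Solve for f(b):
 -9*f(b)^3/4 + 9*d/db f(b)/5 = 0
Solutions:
 f(b) = -sqrt(2)*sqrt(-1/(C1 + 5*b))
 f(b) = sqrt(2)*sqrt(-1/(C1 + 5*b))


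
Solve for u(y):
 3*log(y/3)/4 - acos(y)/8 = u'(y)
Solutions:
 u(y) = C1 + 3*y*log(y)/4 - y*acos(y)/8 - 3*y*log(3)/4 - 3*y/4 + sqrt(1 - y^2)/8


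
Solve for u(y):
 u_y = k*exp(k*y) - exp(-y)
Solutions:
 u(y) = C1 + exp(k*y) + exp(-y)


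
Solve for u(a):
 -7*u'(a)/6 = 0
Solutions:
 u(a) = C1


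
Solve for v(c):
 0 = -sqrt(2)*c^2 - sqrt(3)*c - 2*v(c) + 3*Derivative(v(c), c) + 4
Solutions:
 v(c) = C1*exp(2*c/3) - sqrt(2)*c^2/2 - 3*sqrt(2)*c/2 - sqrt(3)*c/2 - 9*sqrt(2)/4 - 3*sqrt(3)/4 + 2


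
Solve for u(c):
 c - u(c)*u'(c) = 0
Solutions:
 u(c) = -sqrt(C1 + c^2)
 u(c) = sqrt(C1 + c^2)


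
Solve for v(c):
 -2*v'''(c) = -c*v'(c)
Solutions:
 v(c) = C1 + Integral(C2*airyai(2^(2/3)*c/2) + C3*airybi(2^(2/3)*c/2), c)


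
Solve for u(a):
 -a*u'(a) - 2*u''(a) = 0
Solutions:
 u(a) = C1 + C2*erf(a/2)


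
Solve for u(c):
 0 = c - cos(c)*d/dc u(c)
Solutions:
 u(c) = C1 + Integral(c/cos(c), c)


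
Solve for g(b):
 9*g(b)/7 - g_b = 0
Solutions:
 g(b) = C1*exp(9*b/7)


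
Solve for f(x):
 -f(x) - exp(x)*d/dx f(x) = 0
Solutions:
 f(x) = C1*exp(exp(-x))


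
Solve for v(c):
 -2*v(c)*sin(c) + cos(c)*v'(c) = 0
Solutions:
 v(c) = C1/cos(c)^2


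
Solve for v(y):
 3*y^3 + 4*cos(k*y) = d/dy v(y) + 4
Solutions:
 v(y) = C1 + 3*y^4/4 - 4*y + 4*sin(k*y)/k


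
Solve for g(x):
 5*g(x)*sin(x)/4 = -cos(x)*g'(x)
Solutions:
 g(x) = C1*cos(x)^(5/4)


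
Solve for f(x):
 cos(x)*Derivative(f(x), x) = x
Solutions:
 f(x) = C1 + Integral(x/cos(x), x)


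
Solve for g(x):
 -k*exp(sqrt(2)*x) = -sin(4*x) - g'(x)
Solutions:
 g(x) = C1 + sqrt(2)*k*exp(sqrt(2)*x)/2 + cos(4*x)/4


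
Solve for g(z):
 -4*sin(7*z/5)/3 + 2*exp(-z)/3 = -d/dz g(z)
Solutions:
 g(z) = C1 - 20*cos(7*z/5)/21 + 2*exp(-z)/3


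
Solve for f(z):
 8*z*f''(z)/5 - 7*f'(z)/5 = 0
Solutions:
 f(z) = C1 + C2*z^(15/8)


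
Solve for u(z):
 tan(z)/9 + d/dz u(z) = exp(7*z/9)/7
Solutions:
 u(z) = C1 + 9*exp(7*z/9)/49 + log(cos(z))/9


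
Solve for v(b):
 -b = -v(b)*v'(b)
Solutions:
 v(b) = -sqrt(C1 + b^2)
 v(b) = sqrt(C1 + b^2)


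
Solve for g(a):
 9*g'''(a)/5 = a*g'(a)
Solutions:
 g(a) = C1 + Integral(C2*airyai(15^(1/3)*a/3) + C3*airybi(15^(1/3)*a/3), a)


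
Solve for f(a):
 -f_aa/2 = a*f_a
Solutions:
 f(a) = C1 + C2*erf(a)


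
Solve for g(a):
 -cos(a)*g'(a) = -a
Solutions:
 g(a) = C1 + Integral(a/cos(a), a)


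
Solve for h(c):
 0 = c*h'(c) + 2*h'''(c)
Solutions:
 h(c) = C1 + Integral(C2*airyai(-2^(2/3)*c/2) + C3*airybi(-2^(2/3)*c/2), c)


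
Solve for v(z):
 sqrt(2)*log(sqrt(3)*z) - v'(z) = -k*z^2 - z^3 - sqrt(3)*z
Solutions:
 v(z) = C1 + k*z^3/3 + z^4/4 + sqrt(3)*z^2/2 + sqrt(2)*z*log(z) - sqrt(2)*z + sqrt(2)*z*log(3)/2


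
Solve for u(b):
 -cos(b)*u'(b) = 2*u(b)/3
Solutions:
 u(b) = C1*(sin(b) - 1)^(1/3)/(sin(b) + 1)^(1/3)


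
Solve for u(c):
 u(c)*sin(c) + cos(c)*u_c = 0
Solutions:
 u(c) = C1*cos(c)


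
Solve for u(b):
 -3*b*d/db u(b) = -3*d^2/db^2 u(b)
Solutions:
 u(b) = C1 + C2*erfi(sqrt(2)*b/2)


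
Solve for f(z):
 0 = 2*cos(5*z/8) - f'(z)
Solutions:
 f(z) = C1 + 16*sin(5*z/8)/5


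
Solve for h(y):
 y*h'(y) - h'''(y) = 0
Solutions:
 h(y) = C1 + Integral(C2*airyai(y) + C3*airybi(y), y)


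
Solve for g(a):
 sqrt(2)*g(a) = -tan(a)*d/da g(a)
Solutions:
 g(a) = C1/sin(a)^(sqrt(2))


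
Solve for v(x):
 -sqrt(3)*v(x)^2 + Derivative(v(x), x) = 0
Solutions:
 v(x) = -1/(C1 + sqrt(3)*x)


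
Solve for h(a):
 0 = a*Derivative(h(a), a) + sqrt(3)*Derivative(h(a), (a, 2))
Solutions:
 h(a) = C1 + C2*erf(sqrt(2)*3^(3/4)*a/6)


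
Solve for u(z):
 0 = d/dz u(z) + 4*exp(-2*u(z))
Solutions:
 u(z) = log(-sqrt(C1 - 8*z))
 u(z) = log(C1 - 8*z)/2


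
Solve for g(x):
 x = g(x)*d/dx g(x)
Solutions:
 g(x) = -sqrt(C1 + x^2)
 g(x) = sqrt(C1 + x^2)


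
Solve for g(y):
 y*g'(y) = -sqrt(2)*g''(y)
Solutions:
 g(y) = C1 + C2*erf(2^(1/4)*y/2)


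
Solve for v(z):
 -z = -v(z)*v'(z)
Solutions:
 v(z) = -sqrt(C1 + z^2)
 v(z) = sqrt(C1 + z^2)


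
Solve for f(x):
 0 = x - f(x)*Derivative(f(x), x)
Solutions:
 f(x) = -sqrt(C1 + x^2)
 f(x) = sqrt(C1 + x^2)


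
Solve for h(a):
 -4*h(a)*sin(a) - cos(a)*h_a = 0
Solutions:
 h(a) = C1*cos(a)^4


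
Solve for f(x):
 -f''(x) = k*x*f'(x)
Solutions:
 f(x) = Piecewise((-sqrt(2)*sqrt(pi)*C1*erf(sqrt(2)*sqrt(k)*x/2)/(2*sqrt(k)) - C2, (k > 0) | (k < 0)), (-C1*x - C2, True))


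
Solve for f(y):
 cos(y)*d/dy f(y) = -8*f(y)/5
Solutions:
 f(y) = C1*(sin(y) - 1)^(4/5)/(sin(y) + 1)^(4/5)


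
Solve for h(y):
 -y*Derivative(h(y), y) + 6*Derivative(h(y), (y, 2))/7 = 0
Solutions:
 h(y) = C1 + C2*erfi(sqrt(21)*y/6)


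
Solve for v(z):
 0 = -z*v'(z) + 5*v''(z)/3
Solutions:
 v(z) = C1 + C2*erfi(sqrt(30)*z/10)


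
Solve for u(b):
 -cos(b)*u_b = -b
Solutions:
 u(b) = C1 + Integral(b/cos(b), b)


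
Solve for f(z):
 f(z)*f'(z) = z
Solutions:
 f(z) = -sqrt(C1 + z^2)
 f(z) = sqrt(C1 + z^2)


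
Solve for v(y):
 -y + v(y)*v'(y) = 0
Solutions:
 v(y) = -sqrt(C1 + y^2)
 v(y) = sqrt(C1 + y^2)


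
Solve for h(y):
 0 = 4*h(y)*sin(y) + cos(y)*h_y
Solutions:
 h(y) = C1*cos(y)^4


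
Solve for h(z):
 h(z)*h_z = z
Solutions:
 h(z) = -sqrt(C1 + z^2)
 h(z) = sqrt(C1 + z^2)


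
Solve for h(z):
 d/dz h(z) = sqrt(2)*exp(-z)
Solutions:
 h(z) = C1 - sqrt(2)*exp(-z)


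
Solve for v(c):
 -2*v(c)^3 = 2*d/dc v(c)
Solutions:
 v(c) = -sqrt(2)*sqrt(-1/(C1 - c))/2
 v(c) = sqrt(2)*sqrt(-1/(C1 - c))/2


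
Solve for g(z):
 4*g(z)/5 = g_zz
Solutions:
 g(z) = C1*exp(-2*sqrt(5)*z/5) + C2*exp(2*sqrt(5)*z/5)


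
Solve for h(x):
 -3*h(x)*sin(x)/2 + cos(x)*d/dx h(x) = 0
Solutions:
 h(x) = C1/cos(x)^(3/2)


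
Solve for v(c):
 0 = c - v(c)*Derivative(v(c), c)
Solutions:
 v(c) = -sqrt(C1 + c^2)
 v(c) = sqrt(C1 + c^2)


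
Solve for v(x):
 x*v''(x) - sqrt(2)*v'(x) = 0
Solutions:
 v(x) = C1 + C2*x^(1 + sqrt(2))


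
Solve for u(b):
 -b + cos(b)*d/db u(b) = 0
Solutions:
 u(b) = C1 + Integral(b/cos(b), b)


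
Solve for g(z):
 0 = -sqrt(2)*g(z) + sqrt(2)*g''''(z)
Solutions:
 g(z) = C1*exp(-z) + C2*exp(z) + C3*sin(z) + C4*cos(z)


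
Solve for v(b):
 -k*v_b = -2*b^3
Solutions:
 v(b) = C1 + b^4/(2*k)


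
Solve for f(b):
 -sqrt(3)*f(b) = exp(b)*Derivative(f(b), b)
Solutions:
 f(b) = C1*exp(sqrt(3)*exp(-b))


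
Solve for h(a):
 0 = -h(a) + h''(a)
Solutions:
 h(a) = C1*exp(-a) + C2*exp(a)


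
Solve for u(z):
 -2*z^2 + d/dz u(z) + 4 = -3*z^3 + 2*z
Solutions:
 u(z) = C1 - 3*z^4/4 + 2*z^3/3 + z^2 - 4*z


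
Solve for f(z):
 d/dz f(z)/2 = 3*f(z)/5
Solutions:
 f(z) = C1*exp(6*z/5)


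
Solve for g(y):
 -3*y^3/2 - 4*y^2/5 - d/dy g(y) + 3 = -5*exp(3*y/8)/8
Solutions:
 g(y) = C1 - 3*y^4/8 - 4*y^3/15 + 3*y + 5*exp(3*y/8)/3


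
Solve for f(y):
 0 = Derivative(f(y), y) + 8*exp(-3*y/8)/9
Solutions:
 f(y) = C1 + 64*exp(-3*y/8)/27


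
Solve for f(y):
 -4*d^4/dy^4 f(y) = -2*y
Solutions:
 f(y) = C1 + C2*y + C3*y^2 + C4*y^3 + y^5/240


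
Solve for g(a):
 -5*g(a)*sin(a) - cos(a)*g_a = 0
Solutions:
 g(a) = C1*cos(a)^5


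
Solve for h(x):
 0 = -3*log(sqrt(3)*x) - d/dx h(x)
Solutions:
 h(x) = C1 - 3*x*log(x) - 3*x*log(3)/2 + 3*x


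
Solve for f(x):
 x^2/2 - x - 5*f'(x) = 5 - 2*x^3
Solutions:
 f(x) = C1 + x^4/10 + x^3/30 - x^2/10 - x


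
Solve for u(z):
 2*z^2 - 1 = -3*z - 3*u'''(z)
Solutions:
 u(z) = C1 + C2*z + C3*z^2 - z^5/90 - z^4/24 + z^3/18


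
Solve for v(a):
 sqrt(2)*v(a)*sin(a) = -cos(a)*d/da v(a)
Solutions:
 v(a) = C1*cos(a)^(sqrt(2))


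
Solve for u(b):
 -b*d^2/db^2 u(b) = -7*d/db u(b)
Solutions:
 u(b) = C1 + C2*b^8


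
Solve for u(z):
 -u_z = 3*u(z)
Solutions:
 u(z) = C1*exp(-3*z)


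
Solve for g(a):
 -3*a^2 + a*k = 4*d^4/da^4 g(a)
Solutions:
 g(a) = C1 + C2*a + C3*a^2 + C4*a^3 - a^6/480 + a^5*k/480


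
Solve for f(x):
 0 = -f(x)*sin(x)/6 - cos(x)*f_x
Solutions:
 f(x) = C1*cos(x)^(1/6)


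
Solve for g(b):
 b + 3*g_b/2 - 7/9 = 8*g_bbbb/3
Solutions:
 g(b) = C1 + C4*exp(6^(2/3)*b/4) - b^2/3 + 14*b/27 + (C2*sin(3*2^(2/3)*3^(1/6)*b/8) + C3*cos(3*2^(2/3)*3^(1/6)*b/8))*exp(-6^(2/3)*b/8)


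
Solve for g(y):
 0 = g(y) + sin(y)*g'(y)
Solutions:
 g(y) = C1*sqrt(cos(y) + 1)/sqrt(cos(y) - 1)


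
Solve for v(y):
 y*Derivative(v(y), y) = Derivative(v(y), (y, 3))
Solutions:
 v(y) = C1 + Integral(C2*airyai(y) + C3*airybi(y), y)


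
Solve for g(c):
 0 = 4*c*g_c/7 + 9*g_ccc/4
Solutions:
 g(c) = C1 + Integral(C2*airyai(-2*294^(1/3)*c/21) + C3*airybi(-2*294^(1/3)*c/21), c)


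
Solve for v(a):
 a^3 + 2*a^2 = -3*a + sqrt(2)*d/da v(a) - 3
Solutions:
 v(a) = C1 + sqrt(2)*a^4/8 + sqrt(2)*a^3/3 + 3*sqrt(2)*a^2/4 + 3*sqrt(2)*a/2


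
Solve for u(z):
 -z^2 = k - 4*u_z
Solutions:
 u(z) = C1 + k*z/4 + z^3/12


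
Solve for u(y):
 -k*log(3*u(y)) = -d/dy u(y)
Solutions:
 Integral(1/(log(_y) + log(3)), (_y, u(y))) = C1 + k*y


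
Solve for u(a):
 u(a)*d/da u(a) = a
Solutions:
 u(a) = -sqrt(C1 + a^2)
 u(a) = sqrt(C1 + a^2)


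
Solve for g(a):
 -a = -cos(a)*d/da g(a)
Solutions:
 g(a) = C1 + Integral(a/cos(a), a)


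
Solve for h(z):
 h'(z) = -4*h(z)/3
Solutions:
 h(z) = C1*exp(-4*z/3)


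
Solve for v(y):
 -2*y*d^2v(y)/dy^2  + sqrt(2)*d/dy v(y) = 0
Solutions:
 v(y) = C1 + C2*y^(sqrt(2)/2 + 1)


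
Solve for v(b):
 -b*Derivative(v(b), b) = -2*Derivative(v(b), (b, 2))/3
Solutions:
 v(b) = C1 + C2*erfi(sqrt(3)*b/2)


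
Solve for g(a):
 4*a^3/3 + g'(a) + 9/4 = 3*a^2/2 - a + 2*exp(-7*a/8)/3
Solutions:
 g(a) = C1 - a^4/3 + a^3/2 - a^2/2 - 9*a/4 - 16*exp(-7*a/8)/21


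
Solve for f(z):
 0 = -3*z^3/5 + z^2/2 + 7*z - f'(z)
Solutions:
 f(z) = C1 - 3*z^4/20 + z^3/6 + 7*z^2/2


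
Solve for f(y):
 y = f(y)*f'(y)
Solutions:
 f(y) = -sqrt(C1 + y^2)
 f(y) = sqrt(C1 + y^2)


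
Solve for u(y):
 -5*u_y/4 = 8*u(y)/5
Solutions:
 u(y) = C1*exp(-32*y/25)


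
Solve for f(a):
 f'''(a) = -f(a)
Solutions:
 f(a) = C3*exp(-a) + (C1*sin(sqrt(3)*a/2) + C2*cos(sqrt(3)*a/2))*exp(a/2)


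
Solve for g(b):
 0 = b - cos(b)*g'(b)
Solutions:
 g(b) = C1 + Integral(b/cos(b), b)


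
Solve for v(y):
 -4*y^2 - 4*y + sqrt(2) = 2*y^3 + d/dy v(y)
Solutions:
 v(y) = C1 - y^4/2 - 4*y^3/3 - 2*y^2 + sqrt(2)*y


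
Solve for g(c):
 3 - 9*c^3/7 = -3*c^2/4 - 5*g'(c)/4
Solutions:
 g(c) = C1 + 9*c^4/35 - c^3/5 - 12*c/5


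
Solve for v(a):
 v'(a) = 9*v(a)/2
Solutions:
 v(a) = C1*exp(9*a/2)


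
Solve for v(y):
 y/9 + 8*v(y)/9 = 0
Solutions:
 v(y) = -y/8


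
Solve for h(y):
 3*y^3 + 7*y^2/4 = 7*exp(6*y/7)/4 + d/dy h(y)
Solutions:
 h(y) = C1 + 3*y^4/4 + 7*y^3/12 - 49*exp(6*y/7)/24


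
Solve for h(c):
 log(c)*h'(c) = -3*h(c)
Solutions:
 h(c) = C1*exp(-3*li(c))


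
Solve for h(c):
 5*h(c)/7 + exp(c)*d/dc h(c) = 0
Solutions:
 h(c) = C1*exp(5*exp(-c)/7)


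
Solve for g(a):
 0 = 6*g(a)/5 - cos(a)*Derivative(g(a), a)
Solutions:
 g(a) = C1*(sin(a) + 1)^(3/5)/(sin(a) - 1)^(3/5)


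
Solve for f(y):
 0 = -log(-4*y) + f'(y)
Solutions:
 f(y) = C1 + y*log(-y) + y*(-1 + 2*log(2))


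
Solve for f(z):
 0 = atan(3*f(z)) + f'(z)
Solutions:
 Integral(1/atan(3*_y), (_y, f(z))) = C1 - z


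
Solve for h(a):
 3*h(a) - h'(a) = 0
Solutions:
 h(a) = C1*exp(3*a)


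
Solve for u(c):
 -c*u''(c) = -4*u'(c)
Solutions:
 u(c) = C1 + C2*c^5


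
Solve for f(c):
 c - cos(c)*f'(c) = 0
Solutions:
 f(c) = C1 + Integral(c/cos(c), c)


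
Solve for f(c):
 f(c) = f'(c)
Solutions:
 f(c) = C1*exp(c)


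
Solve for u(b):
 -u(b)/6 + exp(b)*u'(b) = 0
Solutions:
 u(b) = C1*exp(-exp(-b)/6)


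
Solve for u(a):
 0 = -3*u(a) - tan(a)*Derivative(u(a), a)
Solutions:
 u(a) = C1/sin(a)^3


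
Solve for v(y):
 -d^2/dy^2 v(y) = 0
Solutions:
 v(y) = C1 + C2*y


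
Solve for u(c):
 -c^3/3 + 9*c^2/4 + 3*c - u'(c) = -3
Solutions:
 u(c) = C1 - c^4/12 + 3*c^3/4 + 3*c^2/2 + 3*c


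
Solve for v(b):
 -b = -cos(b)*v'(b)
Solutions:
 v(b) = C1 + Integral(b/cos(b), b)


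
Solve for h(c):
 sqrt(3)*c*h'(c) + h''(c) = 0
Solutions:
 h(c) = C1 + C2*erf(sqrt(2)*3^(1/4)*c/2)


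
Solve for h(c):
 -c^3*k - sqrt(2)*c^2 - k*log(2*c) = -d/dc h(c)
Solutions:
 h(c) = C1 + c^4*k/4 + sqrt(2)*c^3/3 + c*k*log(c) - c*k + c*k*log(2)


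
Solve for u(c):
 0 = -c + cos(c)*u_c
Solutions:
 u(c) = C1 + Integral(c/cos(c), c)


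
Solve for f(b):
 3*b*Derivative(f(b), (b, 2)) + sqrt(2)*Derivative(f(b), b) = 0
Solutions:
 f(b) = C1 + C2*b^(1 - sqrt(2)/3)


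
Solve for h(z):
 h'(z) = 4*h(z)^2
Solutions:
 h(z) = -1/(C1 + 4*z)


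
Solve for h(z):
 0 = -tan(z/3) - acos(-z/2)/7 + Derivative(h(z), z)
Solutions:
 h(z) = C1 + z*acos(-z/2)/7 + sqrt(4 - z^2)/7 - 3*log(cos(z/3))


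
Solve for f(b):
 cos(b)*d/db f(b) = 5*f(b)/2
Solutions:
 f(b) = C1*(sin(b) + 1)^(5/4)/(sin(b) - 1)^(5/4)


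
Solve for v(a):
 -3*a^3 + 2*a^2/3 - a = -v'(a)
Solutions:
 v(a) = C1 + 3*a^4/4 - 2*a^3/9 + a^2/2


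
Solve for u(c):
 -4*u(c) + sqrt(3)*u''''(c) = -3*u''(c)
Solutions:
 u(c) = C1*exp(-sqrt(2)*3^(3/4)*c*sqrt(-3 + sqrt(9 + 16*sqrt(3)))/6) + C2*exp(sqrt(2)*3^(3/4)*c*sqrt(-3 + sqrt(9 + 16*sqrt(3)))/6) + C3*sin(sqrt(2)*3^(3/4)*c*sqrt(3 + sqrt(9 + 16*sqrt(3)))/6) + C4*cosh(sqrt(2)*3^(3/4)*c*sqrt(-sqrt(9 + 16*sqrt(3)) - 3)/6)


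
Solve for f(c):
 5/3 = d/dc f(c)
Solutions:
 f(c) = C1 + 5*c/3


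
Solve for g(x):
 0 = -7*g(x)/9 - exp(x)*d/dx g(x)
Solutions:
 g(x) = C1*exp(7*exp(-x)/9)


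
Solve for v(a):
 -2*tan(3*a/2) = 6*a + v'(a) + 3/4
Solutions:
 v(a) = C1 - 3*a^2 - 3*a/4 + 4*log(cos(3*a/2))/3


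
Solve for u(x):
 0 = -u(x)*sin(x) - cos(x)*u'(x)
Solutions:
 u(x) = C1*cos(x)


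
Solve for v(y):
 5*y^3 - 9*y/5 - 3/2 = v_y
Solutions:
 v(y) = C1 + 5*y^4/4 - 9*y^2/10 - 3*y/2


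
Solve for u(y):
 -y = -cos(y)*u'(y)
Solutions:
 u(y) = C1 + Integral(y/cos(y), y)


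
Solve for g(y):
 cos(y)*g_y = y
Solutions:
 g(y) = C1 + Integral(y/cos(y), y)


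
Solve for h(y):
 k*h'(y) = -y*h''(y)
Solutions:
 h(y) = C1 + y^(1 - re(k))*(C2*sin(log(y)*Abs(im(k))) + C3*cos(log(y)*im(k)))


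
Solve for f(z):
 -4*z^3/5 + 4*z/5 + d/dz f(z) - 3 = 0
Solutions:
 f(z) = C1 + z^4/5 - 2*z^2/5 + 3*z


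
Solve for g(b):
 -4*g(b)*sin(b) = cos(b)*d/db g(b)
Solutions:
 g(b) = C1*cos(b)^4


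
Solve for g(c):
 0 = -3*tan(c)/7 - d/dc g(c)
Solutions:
 g(c) = C1 + 3*log(cos(c))/7


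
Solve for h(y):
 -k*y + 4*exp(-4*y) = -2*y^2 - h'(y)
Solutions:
 h(y) = C1 + k*y^2/2 - 2*y^3/3 + exp(-4*y)


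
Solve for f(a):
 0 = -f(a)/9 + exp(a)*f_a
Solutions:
 f(a) = C1*exp(-exp(-a)/9)


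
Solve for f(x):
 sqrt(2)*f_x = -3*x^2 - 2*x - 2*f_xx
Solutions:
 f(x) = C1 + C2*exp(-sqrt(2)*x/2) - sqrt(2)*x^3/2 - sqrt(2)*x^2/2 + 3*x^2 - 6*sqrt(2)*x + 2*x


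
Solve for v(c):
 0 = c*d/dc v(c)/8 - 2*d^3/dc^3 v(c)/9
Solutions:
 v(c) = C1 + Integral(C2*airyai(6^(2/3)*c/4) + C3*airybi(6^(2/3)*c/4), c)


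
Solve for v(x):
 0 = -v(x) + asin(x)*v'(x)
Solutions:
 v(x) = C1*exp(Integral(1/asin(x), x))


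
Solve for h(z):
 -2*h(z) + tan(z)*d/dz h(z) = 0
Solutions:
 h(z) = C1*sin(z)^2


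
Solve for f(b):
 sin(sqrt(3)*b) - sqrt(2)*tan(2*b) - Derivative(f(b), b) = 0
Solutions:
 f(b) = C1 + sqrt(2)*log(cos(2*b))/2 - sqrt(3)*cos(sqrt(3)*b)/3


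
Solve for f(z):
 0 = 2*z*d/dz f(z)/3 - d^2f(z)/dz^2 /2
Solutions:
 f(z) = C1 + C2*erfi(sqrt(6)*z/3)


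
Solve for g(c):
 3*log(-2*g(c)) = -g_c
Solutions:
 Integral(1/(log(-_y) + log(2)), (_y, g(c)))/3 = C1 - c


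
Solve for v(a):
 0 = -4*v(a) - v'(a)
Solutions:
 v(a) = C1*exp(-4*a)


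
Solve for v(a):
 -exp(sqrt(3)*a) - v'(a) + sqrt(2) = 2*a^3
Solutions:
 v(a) = C1 - a^4/2 + sqrt(2)*a - sqrt(3)*exp(sqrt(3)*a)/3


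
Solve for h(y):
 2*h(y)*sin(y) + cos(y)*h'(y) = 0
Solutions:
 h(y) = C1*cos(y)^2


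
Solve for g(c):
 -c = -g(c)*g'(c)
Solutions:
 g(c) = -sqrt(C1 + c^2)
 g(c) = sqrt(C1 + c^2)


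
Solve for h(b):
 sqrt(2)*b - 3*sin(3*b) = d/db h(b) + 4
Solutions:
 h(b) = C1 + sqrt(2)*b^2/2 - 4*b + cos(3*b)


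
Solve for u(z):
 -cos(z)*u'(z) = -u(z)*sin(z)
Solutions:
 u(z) = C1/cos(z)


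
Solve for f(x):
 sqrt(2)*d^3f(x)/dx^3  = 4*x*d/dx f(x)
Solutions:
 f(x) = C1 + Integral(C2*airyai(sqrt(2)*x) + C3*airybi(sqrt(2)*x), x)


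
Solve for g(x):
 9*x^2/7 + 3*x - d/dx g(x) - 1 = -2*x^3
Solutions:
 g(x) = C1 + x^4/2 + 3*x^3/7 + 3*x^2/2 - x


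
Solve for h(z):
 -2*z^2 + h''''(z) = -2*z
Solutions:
 h(z) = C1 + C2*z + C3*z^2 + C4*z^3 + z^6/180 - z^5/60


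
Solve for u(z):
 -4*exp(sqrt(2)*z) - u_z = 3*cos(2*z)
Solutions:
 u(z) = C1 - 2*sqrt(2)*exp(sqrt(2)*z) - 3*sin(2*z)/2


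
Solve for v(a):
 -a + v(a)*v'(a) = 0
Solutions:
 v(a) = -sqrt(C1 + a^2)
 v(a) = sqrt(C1 + a^2)


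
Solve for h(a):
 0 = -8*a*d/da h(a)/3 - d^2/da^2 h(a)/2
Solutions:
 h(a) = C1 + C2*erf(2*sqrt(6)*a/3)


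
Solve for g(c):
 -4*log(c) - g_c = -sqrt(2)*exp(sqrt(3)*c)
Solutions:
 g(c) = C1 - 4*c*log(c) + 4*c + sqrt(6)*exp(sqrt(3)*c)/3


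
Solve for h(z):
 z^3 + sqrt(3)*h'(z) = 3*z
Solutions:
 h(z) = C1 - sqrt(3)*z^4/12 + sqrt(3)*z^2/2


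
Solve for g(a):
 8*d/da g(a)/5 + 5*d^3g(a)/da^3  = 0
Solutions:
 g(a) = C1 + C2*sin(2*sqrt(2)*a/5) + C3*cos(2*sqrt(2)*a/5)


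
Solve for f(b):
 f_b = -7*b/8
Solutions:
 f(b) = C1 - 7*b^2/16


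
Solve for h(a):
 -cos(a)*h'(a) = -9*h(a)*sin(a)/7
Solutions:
 h(a) = C1/cos(a)^(9/7)


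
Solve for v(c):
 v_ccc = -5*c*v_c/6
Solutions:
 v(c) = C1 + Integral(C2*airyai(-5^(1/3)*6^(2/3)*c/6) + C3*airybi(-5^(1/3)*6^(2/3)*c/6), c)


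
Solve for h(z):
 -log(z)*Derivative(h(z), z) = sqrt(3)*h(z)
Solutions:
 h(z) = C1*exp(-sqrt(3)*li(z))


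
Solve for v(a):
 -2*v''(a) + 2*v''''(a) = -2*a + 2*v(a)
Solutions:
 v(a) = C1*exp(-sqrt(2)*a*sqrt(1 + sqrt(5))/2) + C2*exp(sqrt(2)*a*sqrt(1 + sqrt(5))/2) + C3*sin(sqrt(2)*a*sqrt(-1 + sqrt(5))/2) + C4*cos(sqrt(2)*a*sqrt(-1 + sqrt(5))/2) + a


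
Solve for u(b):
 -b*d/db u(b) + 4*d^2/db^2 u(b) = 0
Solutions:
 u(b) = C1 + C2*erfi(sqrt(2)*b/4)


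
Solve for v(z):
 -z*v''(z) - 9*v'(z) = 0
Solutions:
 v(z) = C1 + C2/z^8


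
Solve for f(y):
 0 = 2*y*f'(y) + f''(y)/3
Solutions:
 f(y) = C1 + C2*erf(sqrt(3)*y)


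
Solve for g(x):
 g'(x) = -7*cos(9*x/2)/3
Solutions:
 g(x) = C1 - 14*sin(9*x/2)/27


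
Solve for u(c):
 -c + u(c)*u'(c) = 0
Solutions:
 u(c) = -sqrt(C1 + c^2)
 u(c) = sqrt(C1 + c^2)


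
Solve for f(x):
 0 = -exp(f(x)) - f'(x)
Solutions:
 f(x) = log(1/(C1 + x))


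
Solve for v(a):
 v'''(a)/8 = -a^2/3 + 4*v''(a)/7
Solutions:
 v(a) = C1 + C2*a + C3*exp(32*a/7) + 7*a^4/144 + 49*a^3/1152 + 343*a^2/12288


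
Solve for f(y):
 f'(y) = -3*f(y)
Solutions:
 f(y) = C1*exp(-3*y)


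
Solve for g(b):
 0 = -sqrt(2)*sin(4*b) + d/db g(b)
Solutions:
 g(b) = C1 - sqrt(2)*cos(4*b)/4


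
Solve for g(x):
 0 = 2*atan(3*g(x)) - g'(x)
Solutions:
 Integral(1/atan(3*_y), (_y, g(x))) = C1 + 2*x


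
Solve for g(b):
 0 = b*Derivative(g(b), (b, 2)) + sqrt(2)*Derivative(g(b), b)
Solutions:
 g(b) = C1 + C2*b^(1 - sqrt(2))


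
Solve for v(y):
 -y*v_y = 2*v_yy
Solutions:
 v(y) = C1 + C2*erf(y/2)


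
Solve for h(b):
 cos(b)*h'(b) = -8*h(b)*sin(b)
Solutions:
 h(b) = C1*cos(b)^8


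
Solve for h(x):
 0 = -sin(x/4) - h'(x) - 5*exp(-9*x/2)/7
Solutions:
 h(x) = C1 + 4*cos(x/4) + 10*exp(-9*x/2)/63


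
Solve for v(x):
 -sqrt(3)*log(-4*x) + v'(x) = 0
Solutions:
 v(x) = C1 + sqrt(3)*x*log(-x) + sqrt(3)*x*(-1 + 2*log(2))


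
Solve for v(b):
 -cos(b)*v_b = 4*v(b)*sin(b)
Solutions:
 v(b) = C1*cos(b)^4


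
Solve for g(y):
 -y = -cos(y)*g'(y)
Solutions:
 g(y) = C1 + Integral(y/cos(y), y)


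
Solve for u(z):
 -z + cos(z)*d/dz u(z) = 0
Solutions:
 u(z) = C1 + Integral(z/cos(z), z)


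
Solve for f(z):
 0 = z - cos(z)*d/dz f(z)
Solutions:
 f(z) = C1 + Integral(z/cos(z), z)


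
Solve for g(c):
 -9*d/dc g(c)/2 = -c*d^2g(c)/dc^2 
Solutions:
 g(c) = C1 + C2*c^(11/2)


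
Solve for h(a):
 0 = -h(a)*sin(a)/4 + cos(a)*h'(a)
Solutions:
 h(a) = C1/cos(a)^(1/4)


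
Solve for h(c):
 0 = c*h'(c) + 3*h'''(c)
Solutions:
 h(c) = C1 + Integral(C2*airyai(-3^(2/3)*c/3) + C3*airybi(-3^(2/3)*c/3), c)


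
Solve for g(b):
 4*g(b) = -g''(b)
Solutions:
 g(b) = C1*sin(2*b) + C2*cos(2*b)


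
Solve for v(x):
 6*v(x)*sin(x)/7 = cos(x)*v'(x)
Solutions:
 v(x) = C1/cos(x)^(6/7)


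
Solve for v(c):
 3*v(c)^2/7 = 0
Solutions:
 v(c) = 0


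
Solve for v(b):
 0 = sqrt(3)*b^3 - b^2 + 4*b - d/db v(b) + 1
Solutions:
 v(b) = C1 + sqrt(3)*b^4/4 - b^3/3 + 2*b^2 + b


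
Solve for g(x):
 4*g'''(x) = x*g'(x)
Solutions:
 g(x) = C1 + Integral(C2*airyai(2^(1/3)*x/2) + C3*airybi(2^(1/3)*x/2), x)


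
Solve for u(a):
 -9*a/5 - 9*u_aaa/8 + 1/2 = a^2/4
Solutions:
 u(a) = C1 + C2*a + C3*a^2 - a^5/270 - a^4/15 + 2*a^3/27


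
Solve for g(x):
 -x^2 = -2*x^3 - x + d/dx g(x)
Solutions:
 g(x) = C1 + x^4/2 - x^3/3 + x^2/2


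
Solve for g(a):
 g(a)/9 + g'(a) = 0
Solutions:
 g(a) = C1*exp(-a/9)


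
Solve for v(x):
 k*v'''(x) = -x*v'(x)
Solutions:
 v(x) = C1 + Integral(C2*airyai(x*(-1/k)^(1/3)) + C3*airybi(x*(-1/k)^(1/3)), x)


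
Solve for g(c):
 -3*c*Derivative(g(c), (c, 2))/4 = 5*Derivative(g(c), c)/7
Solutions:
 g(c) = C1 + C2*c^(1/21)


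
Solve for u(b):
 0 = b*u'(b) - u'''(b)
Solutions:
 u(b) = C1 + Integral(C2*airyai(b) + C3*airybi(b), b)


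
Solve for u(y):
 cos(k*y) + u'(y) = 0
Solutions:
 u(y) = C1 - sin(k*y)/k


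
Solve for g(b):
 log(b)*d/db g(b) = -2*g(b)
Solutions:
 g(b) = C1*exp(-2*li(b))


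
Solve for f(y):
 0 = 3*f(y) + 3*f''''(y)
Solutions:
 f(y) = (C1*sin(sqrt(2)*y/2) + C2*cos(sqrt(2)*y/2))*exp(-sqrt(2)*y/2) + (C3*sin(sqrt(2)*y/2) + C4*cos(sqrt(2)*y/2))*exp(sqrt(2)*y/2)


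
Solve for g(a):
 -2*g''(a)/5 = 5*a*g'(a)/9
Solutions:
 g(a) = C1 + C2*erf(5*a/6)


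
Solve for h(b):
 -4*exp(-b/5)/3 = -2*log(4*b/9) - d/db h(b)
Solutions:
 h(b) = C1 - 2*b*log(b) + 2*b*(-2*log(2) + 1 + 2*log(3)) - 20*exp(-b/5)/3


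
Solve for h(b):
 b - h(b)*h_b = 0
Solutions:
 h(b) = -sqrt(C1 + b^2)
 h(b) = sqrt(C1 + b^2)


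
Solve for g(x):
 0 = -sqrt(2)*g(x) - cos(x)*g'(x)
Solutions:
 g(x) = C1*(sin(x) - 1)^(sqrt(2)/2)/(sin(x) + 1)^(sqrt(2)/2)


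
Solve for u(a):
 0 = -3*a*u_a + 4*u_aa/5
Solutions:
 u(a) = C1 + C2*erfi(sqrt(30)*a/4)


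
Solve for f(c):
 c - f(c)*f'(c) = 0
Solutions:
 f(c) = -sqrt(C1 + c^2)
 f(c) = sqrt(C1 + c^2)


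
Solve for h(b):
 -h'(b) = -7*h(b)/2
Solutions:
 h(b) = C1*exp(7*b/2)


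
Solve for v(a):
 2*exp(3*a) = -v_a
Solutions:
 v(a) = C1 - 2*exp(3*a)/3


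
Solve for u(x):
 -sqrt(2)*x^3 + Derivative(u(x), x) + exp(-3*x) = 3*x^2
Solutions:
 u(x) = C1 + sqrt(2)*x^4/4 + x^3 + exp(-3*x)/3


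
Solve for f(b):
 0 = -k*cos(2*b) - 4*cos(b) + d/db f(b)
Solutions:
 f(b) = C1 + k*sin(2*b)/2 + 4*sin(b)


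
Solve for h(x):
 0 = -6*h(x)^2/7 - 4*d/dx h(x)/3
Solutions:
 h(x) = 14/(C1 + 9*x)


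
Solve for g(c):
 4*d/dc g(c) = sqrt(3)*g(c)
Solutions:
 g(c) = C1*exp(sqrt(3)*c/4)


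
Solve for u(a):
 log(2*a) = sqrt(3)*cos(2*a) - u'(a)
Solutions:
 u(a) = C1 - a*log(a) - a*log(2) + a + sqrt(3)*sin(2*a)/2


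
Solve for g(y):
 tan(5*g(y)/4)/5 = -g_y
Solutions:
 g(y) = -4*asin(C1*exp(-y/4))/5 + 4*pi/5
 g(y) = 4*asin(C1*exp(-y/4))/5


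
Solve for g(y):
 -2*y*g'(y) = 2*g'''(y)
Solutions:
 g(y) = C1 + Integral(C2*airyai(-y) + C3*airybi(-y), y)


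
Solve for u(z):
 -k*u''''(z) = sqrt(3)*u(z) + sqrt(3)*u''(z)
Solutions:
 u(z) = C1*exp(-sqrt(2)*z*sqrt((-sqrt(-4*sqrt(3)*k + 3) - sqrt(3))/k)/2) + C2*exp(sqrt(2)*z*sqrt((-sqrt(-4*sqrt(3)*k + 3) - sqrt(3))/k)/2) + C3*exp(-sqrt(2)*z*sqrt((sqrt(-4*sqrt(3)*k + 3) - sqrt(3))/k)/2) + C4*exp(sqrt(2)*z*sqrt((sqrt(-4*sqrt(3)*k + 3) - sqrt(3))/k)/2)


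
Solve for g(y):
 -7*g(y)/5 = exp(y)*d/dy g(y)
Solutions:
 g(y) = C1*exp(7*exp(-y)/5)


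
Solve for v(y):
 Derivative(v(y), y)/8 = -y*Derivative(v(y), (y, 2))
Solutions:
 v(y) = C1 + C2*y^(7/8)


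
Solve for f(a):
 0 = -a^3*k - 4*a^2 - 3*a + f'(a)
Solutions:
 f(a) = C1 + a^4*k/4 + 4*a^3/3 + 3*a^2/2


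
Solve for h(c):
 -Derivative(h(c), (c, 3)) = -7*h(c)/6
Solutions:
 h(c) = C3*exp(6^(2/3)*7^(1/3)*c/6) + (C1*sin(2^(2/3)*3^(1/6)*7^(1/3)*c/4) + C2*cos(2^(2/3)*3^(1/6)*7^(1/3)*c/4))*exp(-6^(2/3)*7^(1/3)*c/12)


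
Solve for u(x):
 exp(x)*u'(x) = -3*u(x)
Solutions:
 u(x) = C1*exp(3*exp(-x))


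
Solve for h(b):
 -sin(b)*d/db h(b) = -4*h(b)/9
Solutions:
 h(b) = C1*(cos(b) - 1)^(2/9)/(cos(b) + 1)^(2/9)


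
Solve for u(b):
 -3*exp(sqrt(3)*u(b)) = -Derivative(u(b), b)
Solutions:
 u(b) = sqrt(3)*(2*log(-1/(C1 + 3*b)) - log(3))/6


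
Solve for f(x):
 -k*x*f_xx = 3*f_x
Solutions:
 f(x) = C1 + x^(((re(k) - 3)*re(k) + im(k)^2)/(re(k)^2 + im(k)^2))*(C2*sin(3*log(x)*Abs(im(k))/(re(k)^2 + im(k)^2)) + C3*cos(3*log(x)*im(k)/(re(k)^2 + im(k)^2)))


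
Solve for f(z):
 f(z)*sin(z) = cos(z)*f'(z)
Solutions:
 f(z) = C1/cos(z)


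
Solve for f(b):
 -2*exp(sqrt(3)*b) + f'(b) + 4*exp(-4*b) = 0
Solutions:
 f(b) = C1 + 2*sqrt(3)*exp(sqrt(3)*b)/3 + exp(-4*b)


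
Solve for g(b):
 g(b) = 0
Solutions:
 g(b) = 0


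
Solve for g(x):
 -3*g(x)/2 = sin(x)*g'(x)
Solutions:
 g(x) = C1*(cos(x) + 1)^(3/4)/(cos(x) - 1)^(3/4)


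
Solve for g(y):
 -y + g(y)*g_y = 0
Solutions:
 g(y) = -sqrt(C1 + y^2)
 g(y) = sqrt(C1 + y^2)


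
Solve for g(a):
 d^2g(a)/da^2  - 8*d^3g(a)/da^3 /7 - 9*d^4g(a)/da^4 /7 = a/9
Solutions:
 g(a) = C1 + C2*a + C3*exp(a*(-4 + sqrt(79))/9) + C4*exp(-a*(4 + sqrt(79))/9) + a^3/54 + 4*a^2/63


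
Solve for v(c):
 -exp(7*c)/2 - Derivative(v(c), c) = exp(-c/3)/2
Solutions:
 v(c) = C1 - exp(7*c)/14 + 3*exp(-c/3)/2


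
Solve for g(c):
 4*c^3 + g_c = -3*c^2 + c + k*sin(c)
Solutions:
 g(c) = C1 - c^4 - c^3 + c^2/2 - k*cos(c)


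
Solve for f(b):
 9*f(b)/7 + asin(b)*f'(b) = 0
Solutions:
 f(b) = C1*exp(-9*Integral(1/asin(b), b)/7)


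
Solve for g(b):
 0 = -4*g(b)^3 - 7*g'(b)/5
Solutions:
 g(b) = -sqrt(14)*sqrt(-1/(C1 - 20*b))/2
 g(b) = sqrt(14)*sqrt(-1/(C1 - 20*b))/2


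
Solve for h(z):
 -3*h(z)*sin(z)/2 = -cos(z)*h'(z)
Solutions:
 h(z) = C1/cos(z)^(3/2)


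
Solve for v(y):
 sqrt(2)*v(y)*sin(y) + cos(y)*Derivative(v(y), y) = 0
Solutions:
 v(y) = C1*cos(y)^(sqrt(2))


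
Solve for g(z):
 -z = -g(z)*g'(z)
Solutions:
 g(z) = -sqrt(C1 + z^2)
 g(z) = sqrt(C1 + z^2)


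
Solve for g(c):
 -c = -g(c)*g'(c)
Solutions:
 g(c) = -sqrt(C1 + c^2)
 g(c) = sqrt(C1 + c^2)


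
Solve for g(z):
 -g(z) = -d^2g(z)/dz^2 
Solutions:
 g(z) = C1*exp(-z) + C2*exp(z)


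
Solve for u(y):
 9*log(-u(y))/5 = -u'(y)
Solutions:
 -li(-u(y)) = C1 - 9*y/5


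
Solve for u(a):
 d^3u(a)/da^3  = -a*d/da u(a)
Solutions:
 u(a) = C1 + Integral(C2*airyai(-a) + C3*airybi(-a), a)


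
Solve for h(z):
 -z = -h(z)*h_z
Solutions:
 h(z) = -sqrt(C1 + z^2)
 h(z) = sqrt(C1 + z^2)


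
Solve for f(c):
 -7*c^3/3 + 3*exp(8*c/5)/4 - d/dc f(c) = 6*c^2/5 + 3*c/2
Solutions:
 f(c) = C1 - 7*c^4/12 - 2*c^3/5 - 3*c^2/4 + 15*exp(8*c/5)/32


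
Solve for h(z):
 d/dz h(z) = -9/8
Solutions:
 h(z) = C1 - 9*z/8


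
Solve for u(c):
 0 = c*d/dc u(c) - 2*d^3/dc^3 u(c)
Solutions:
 u(c) = C1 + Integral(C2*airyai(2^(2/3)*c/2) + C3*airybi(2^(2/3)*c/2), c)


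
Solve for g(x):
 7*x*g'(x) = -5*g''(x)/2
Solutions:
 g(x) = C1 + C2*erf(sqrt(35)*x/5)


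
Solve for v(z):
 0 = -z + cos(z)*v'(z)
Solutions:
 v(z) = C1 + Integral(z/cos(z), z)


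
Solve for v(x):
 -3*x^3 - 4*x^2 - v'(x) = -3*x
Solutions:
 v(x) = C1 - 3*x^4/4 - 4*x^3/3 + 3*x^2/2


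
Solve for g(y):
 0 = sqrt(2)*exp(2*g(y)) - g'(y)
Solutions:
 g(y) = log(-sqrt(-1/(C1 + sqrt(2)*y))) - log(2)/2
 g(y) = log(-1/(C1 + sqrt(2)*y))/2 - log(2)/2


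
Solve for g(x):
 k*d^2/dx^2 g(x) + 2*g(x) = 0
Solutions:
 g(x) = C1*exp(-sqrt(2)*x*sqrt(-1/k)) + C2*exp(sqrt(2)*x*sqrt(-1/k))


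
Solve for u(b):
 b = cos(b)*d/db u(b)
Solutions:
 u(b) = C1 + Integral(b/cos(b), b)


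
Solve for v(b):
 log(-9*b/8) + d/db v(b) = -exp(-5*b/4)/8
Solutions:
 v(b) = C1 - b*log(-b) + b*(-2*log(3) + 1 + 3*log(2)) + exp(-5*b/4)/10


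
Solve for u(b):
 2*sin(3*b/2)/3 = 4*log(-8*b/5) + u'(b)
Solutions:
 u(b) = C1 - 4*b*log(-b) - 12*b*log(2) + 4*b + 4*b*log(5) - 4*cos(3*b/2)/9


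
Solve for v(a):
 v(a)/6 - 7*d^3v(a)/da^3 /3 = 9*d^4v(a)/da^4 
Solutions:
 v(a) = C1*exp(a*(-7 + sqrt(-1944*2^(2/3)/(-49 + sqrt(95713))^(1/3) + 49 + 54*2^(1/3)*(-49 + sqrt(95713))^(1/3)))/108)*sin(sqrt(2)*a*sqrt(-972*2^(2/3)/(-49 + sqrt(95713))^(1/3) - 49 + 27*2^(1/3)*(-49 + sqrt(95713))^(1/3) + 343/sqrt(-1944*2^(2/3)/(-49 + sqrt(95713))^(1/3) + 49 + 54*2^(1/3)*(-49 + sqrt(95713))^(1/3)))/108) + C2*exp(a*(-7 + sqrt(-1944*2^(2/3)/(-49 + sqrt(95713))^(1/3) + 49 + 54*2^(1/3)*(-49 + sqrt(95713))^(1/3)))/108)*cos(sqrt(2)*a*sqrt(-972*2^(2/3)/(-49 + sqrt(95713))^(1/3) - 49 + 27*2^(1/3)*(-49 + sqrt(95713))^(1/3) + 343/sqrt(-1944*2^(2/3)/(-49 + sqrt(95713))^(1/3) + 49 + 54*2^(1/3)*(-49 + sqrt(95713))^(1/3)))/108) + C3*exp(a*(-7 - sqrt(-1944*2^(2/3)/(-49 + sqrt(95713))^(1/3) + 49 + 54*2^(1/3)*(-49 + sqrt(95713))^(1/3)) + sqrt(2)*sqrt(-27*2^(1/3)*(-49 + sqrt(95713))^(1/3) + 49 + 972*2^(2/3)/(-49 + sqrt(95713))^(1/3) + 343/sqrt(-1944*2^(2/3)/(-49 + sqrt(95713))^(1/3) + 49 + 54*2^(1/3)*(-49 + sqrt(95713))^(1/3))))/108) + C4*exp(-a*(sqrt(-1944*2^(2/3)/(-49 + sqrt(95713))^(1/3) + 49 + 54*2^(1/3)*(-49 + sqrt(95713))^(1/3)) + 7 + sqrt(2)*sqrt(-27*2^(1/3)*(-49 + sqrt(95713))^(1/3) + 49 + 972*2^(2/3)/(-49 + sqrt(95713))^(1/3) + 343/sqrt(-1944*2^(2/3)/(-49 + sqrt(95713))^(1/3) + 49 + 54*2^(1/3)*(-49 + sqrt(95713))^(1/3))))/108)


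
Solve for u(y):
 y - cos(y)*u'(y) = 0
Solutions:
 u(y) = C1 + Integral(y/cos(y), y)


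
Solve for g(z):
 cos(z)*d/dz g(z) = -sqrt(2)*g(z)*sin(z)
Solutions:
 g(z) = C1*cos(z)^(sqrt(2))


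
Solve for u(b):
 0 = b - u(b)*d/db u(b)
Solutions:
 u(b) = -sqrt(C1 + b^2)
 u(b) = sqrt(C1 + b^2)


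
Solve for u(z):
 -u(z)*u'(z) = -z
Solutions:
 u(z) = -sqrt(C1 + z^2)
 u(z) = sqrt(C1 + z^2)


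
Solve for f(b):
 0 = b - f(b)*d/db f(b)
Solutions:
 f(b) = -sqrt(C1 + b^2)
 f(b) = sqrt(C1 + b^2)


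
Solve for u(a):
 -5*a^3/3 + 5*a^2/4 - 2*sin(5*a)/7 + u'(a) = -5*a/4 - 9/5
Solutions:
 u(a) = C1 + 5*a^4/12 - 5*a^3/12 - 5*a^2/8 - 9*a/5 - 2*cos(5*a)/35


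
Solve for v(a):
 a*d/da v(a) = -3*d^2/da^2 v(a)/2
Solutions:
 v(a) = C1 + C2*erf(sqrt(3)*a/3)


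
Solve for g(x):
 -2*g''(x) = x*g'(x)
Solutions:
 g(x) = C1 + C2*erf(x/2)


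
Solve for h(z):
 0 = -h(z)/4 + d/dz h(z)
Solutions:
 h(z) = C1*exp(z/4)


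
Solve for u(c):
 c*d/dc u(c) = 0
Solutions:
 u(c) = C1


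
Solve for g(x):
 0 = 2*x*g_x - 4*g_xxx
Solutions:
 g(x) = C1 + Integral(C2*airyai(2^(2/3)*x/2) + C3*airybi(2^(2/3)*x/2), x)


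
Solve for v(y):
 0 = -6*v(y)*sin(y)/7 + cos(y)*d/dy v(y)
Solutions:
 v(y) = C1/cos(y)^(6/7)


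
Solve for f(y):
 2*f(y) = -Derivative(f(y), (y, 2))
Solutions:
 f(y) = C1*sin(sqrt(2)*y) + C2*cos(sqrt(2)*y)


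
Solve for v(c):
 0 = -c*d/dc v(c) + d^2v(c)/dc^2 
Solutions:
 v(c) = C1 + C2*erfi(sqrt(2)*c/2)


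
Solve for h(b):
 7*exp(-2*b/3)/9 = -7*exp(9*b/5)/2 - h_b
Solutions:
 h(b) = C1 - 35*exp(9*b/5)/18 + 7*exp(-2*b/3)/6


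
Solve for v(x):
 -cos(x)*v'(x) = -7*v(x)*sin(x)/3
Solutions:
 v(x) = C1/cos(x)^(7/3)


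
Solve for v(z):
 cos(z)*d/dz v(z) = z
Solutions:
 v(z) = C1 + Integral(z/cos(z), z)


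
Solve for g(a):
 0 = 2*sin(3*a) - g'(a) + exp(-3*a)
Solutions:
 g(a) = C1 - 2*cos(3*a)/3 - exp(-3*a)/3


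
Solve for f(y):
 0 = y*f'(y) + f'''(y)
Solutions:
 f(y) = C1 + Integral(C2*airyai(-y) + C3*airybi(-y), y)


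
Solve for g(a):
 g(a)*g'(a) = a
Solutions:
 g(a) = -sqrt(C1 + a^2)
 g(a) = sqrt(C1 + a^2)


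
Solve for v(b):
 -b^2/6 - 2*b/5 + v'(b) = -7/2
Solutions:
 v(b) = C1 + b^3/18 + b^2/5 - 7*b/2


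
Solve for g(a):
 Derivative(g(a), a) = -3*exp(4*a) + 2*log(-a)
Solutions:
 g(a) = C1 + 2*a*log(-a) - 2*a - 3*exp(4*a)/4


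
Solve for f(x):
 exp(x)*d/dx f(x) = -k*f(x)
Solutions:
 f(x) = C1*exp(k*exp(-x))


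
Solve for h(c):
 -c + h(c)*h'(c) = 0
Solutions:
 h(c) = -sqrt(C1 + c^2)
 h(c) = sqrt(C1 + c^2)


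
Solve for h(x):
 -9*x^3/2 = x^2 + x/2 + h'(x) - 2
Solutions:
 h(x) = C1 - 9*x^4/8 - x^3/3 - x^2/4 + 2*x


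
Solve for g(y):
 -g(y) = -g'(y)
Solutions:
 g(y) = C1*exp(y)


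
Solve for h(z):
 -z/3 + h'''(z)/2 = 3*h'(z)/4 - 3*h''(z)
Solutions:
 h(z) = C1 + C2*exp(z*(-3 + sqrt(42)/2)) + C3*exp(-z*(3 + sqrt(42)/2)) - 2*z^2/9 - 16*z/9


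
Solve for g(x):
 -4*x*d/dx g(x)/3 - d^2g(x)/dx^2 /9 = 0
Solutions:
 g(x) = C1 + C2*erf(sqrt(6)*x)


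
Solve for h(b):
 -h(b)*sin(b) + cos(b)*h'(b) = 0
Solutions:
 h(b) = C1/cos(b)


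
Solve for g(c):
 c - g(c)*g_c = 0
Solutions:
 g(c) = -sqrt(C1 + c^2)
 g(c) = sqrt(C1 + c^2)


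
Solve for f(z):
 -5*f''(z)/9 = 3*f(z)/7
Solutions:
 f(z) = C1*sin(3*sqrt(105)*z/35) + C2*cos(3*sqrt(105)*z/35)


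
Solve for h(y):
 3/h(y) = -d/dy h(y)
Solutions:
 h(y) = -sqrt(C1 - 6*y)
 h(y) = sqrt(C1 - 6*y)


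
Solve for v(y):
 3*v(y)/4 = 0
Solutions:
 v(y) = 0


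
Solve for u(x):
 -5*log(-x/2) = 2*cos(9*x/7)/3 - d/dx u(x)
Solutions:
 u(x) = C1 + 5*x*log(-x) - 5*x - 5*x*log(2) + 14*sin(9*x/7)/27


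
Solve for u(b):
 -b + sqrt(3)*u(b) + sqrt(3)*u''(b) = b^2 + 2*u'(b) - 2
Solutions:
 u(b) = sqrt(3)*b^2/3 + sqrt(3)*b/3 + 4*b/3 + (C1*sin(sqrt(6)*b/3) + C2*cos(sqrt(6)*b/3))*exp(sqrt(3)*b/3) - 4*sqrt(3)/9 + 2/3


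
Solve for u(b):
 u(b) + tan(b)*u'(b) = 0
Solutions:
 u(b) = C1/sin(b)


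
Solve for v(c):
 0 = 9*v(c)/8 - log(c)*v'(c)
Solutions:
 v(c) = C1*exp(9*li(c)/8)


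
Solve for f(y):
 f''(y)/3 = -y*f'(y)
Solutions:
 f(y) = C1 + C2*erf(sqrt(6)*y/2)


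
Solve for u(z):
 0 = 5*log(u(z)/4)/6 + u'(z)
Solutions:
 -6*Integral(1/(-log(_y) + 2*log(2)), (_y, u(z)))/5 = C1 - z


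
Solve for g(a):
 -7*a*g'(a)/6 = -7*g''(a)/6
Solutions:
 g(a) = C1 + C2*erfi(sqrt(2)*a/2)


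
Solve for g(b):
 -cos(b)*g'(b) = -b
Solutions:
 g(b) = C1 + Integral(b/cos(b), b)


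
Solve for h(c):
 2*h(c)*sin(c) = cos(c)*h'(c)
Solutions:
 h(c) = C1/cos(c)^2


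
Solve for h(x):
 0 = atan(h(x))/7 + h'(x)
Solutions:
 Integral(1/atan(_y), (_y, h(x))) = C1 - x/7


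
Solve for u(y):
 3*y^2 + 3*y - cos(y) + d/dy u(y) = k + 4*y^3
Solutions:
 u(y) = C1 + k*y + y^4 - y^3 - 3*y^2/2 + sin(y)


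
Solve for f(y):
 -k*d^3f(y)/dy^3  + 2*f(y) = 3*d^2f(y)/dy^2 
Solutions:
 f(y) = C1*exp(-y*((sqrt(((-1 + k^(-2))^2 - 1/k^4)/k^2) - 1/k + k^(-3))^(1/3) + 1/k + 1/(k^2*(sqrt(((-1 + k^(-2))^2 - 1/k^4)/k^2) - 1/k + k^(-3))^(1/3)))) + C2*exp(y*((sqrt(((-1 + k^(-2))^2 - 1/k^4)/k^2) - 1/k + k^(-3))^(1/3)/2 - sqrt(3)*I*(sqrt(((-1 + k^(-2))^2 - 1/k^4)/k^2) - 1/k + k^(-3))^(1/3)/2 - 1/k - 2/(k^2*(-1 + sqrt(3)*I)*(sqrt(((-1 + k^(-2))^2 - 1/k^4)/k^2) - 1/k + k^(-3))^(1/3)))) + C3*exp(y*((sqrt(((-1 + k^(-2))^2 - 1/k^4)/k^2) - 1/k + k^(-3))^(1/3)/2 + sqrt(3)*I*(sqrt(((-1 + k^(-2))^2 - 1/k^4)/k^2) - 1/k + k^(-3))^(1/3)/2 - 1/k + 2/(k^2*(1 + sqrt(3)*I)*(sqrt(((-1 + k^(-2))^2 - 1/k^4)/k^2) - 1/k + k^(-3))^(1/3))))


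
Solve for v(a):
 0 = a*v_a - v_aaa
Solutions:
 v(a) = C1 + Integral(C2*airyai(a) + C3*airybi(a), a)


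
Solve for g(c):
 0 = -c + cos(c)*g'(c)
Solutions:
 g(c) = C1 + Integral(c/cos(c), c)


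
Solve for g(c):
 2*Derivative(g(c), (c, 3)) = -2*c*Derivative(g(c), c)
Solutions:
 g(c) = C1 + Integral(C2*airyai(-c) + C3*airybi(-c), c)


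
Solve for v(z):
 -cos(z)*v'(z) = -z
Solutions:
 v(z) = C1 + Integral(z/cos(z), z)


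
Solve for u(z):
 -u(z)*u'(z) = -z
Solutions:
 u(z) = -sqrt(C1 + z^2)
 u(z) = sqrt(C1 + z^2)


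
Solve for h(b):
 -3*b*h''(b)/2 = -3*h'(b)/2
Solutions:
 h(b) = C1 + C2*b^2


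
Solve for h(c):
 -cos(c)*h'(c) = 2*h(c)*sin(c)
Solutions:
 h(c) = C1*cos(c)^2


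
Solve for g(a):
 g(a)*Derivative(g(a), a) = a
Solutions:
 g(a) = -sqrt(C1 + a^2)
 g(a) = sqrt(C1 + a^2)


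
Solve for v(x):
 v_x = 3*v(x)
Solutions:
 v(x) = C1*exp(3*x)


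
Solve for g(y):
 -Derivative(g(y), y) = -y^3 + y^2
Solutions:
 g(y) = C1 + y^4/4 - y^3/3


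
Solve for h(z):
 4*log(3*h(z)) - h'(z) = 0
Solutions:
 -Integral(1/(log(_y) + log(3)), (_y, h(z)))/4 = C1 - z


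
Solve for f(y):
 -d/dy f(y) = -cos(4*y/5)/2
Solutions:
 f(y) = C1 + 5*sin(4*y/5)/8


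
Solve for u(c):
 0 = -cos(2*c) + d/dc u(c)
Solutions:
 u(c) = C1 + sin(2*c)/2


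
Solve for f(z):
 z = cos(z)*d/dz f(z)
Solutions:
 f(z) = C1 + Integral(z/cos(z), z)


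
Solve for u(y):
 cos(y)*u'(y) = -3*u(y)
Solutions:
 u(y) = C1*(sin(y) - 1)^(3/2)/(sin(y) + 1)^(3/2)


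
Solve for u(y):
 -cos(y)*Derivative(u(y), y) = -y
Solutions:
 u(y) = C1 + Integral(y/cos(y), y)


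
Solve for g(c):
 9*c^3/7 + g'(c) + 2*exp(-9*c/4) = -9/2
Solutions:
 g(c) = C1 - 9*c^4/28 - 9*c/2 + 8*exp(-9*c/4)/9


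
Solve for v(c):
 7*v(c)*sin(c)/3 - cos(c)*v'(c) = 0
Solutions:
 v(c) = C1/cos(c)^(7/3)


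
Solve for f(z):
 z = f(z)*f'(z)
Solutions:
 f(z) = -sqrt(C1 + z^2)
 f(z) = sqrt(C1 + z^2)


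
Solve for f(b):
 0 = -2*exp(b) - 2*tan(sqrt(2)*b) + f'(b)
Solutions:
 f(b) = C1 + 2*exp(b) - sqrt(2)*log(cos(sqrt(2)*b))


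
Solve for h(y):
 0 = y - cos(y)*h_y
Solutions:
 h(y) = C1 + Integral(y/cos(y), y)


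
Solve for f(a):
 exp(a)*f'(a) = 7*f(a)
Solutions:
 f(a) = C1*exp(-7*exp(-a))


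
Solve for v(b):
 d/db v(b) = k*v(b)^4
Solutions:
 v(b) = (-1/(C1 + 3*b*k))^(1/3)
 v(b) = (-1/(C1 + b*k))^(1/3)*(-3^(2/3) - 3*3^(1/6)*I)/6
 v(b) = (-1/(C1 + b*k))^(1/3)*(-3^(2/3) + 3*3^(1/6)*I)/6


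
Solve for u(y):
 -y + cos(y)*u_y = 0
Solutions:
 u(y) = C1 + Integral(y/cos(y), y)
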